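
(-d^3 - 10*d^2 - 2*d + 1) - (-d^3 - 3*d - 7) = -10*d^2 + d + 8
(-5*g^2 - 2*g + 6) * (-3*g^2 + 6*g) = 15*g^4 - 24*g^3 - 30*g^2 + 36*g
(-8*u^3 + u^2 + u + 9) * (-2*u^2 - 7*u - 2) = 16*u^5 + 54*u^4 + 7*u^3 - 27*u^2 - 65*u - 18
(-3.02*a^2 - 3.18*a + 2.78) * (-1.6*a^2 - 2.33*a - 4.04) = 4.832*a^4 + 12.1246*a^3 + 15.1622*a^2 + 6.3698*a - 11.2312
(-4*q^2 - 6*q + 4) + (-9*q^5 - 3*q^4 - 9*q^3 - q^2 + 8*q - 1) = -9*q^5 - 3*q^4 - 9*q^3 - 5*q^2 + 2*q + 3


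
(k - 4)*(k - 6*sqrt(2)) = k^2 - 6*sqrt(2)*k - 4*k + 24*sqrt(2)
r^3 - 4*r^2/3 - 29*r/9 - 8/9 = (r - 8/3)*(r + 1/3)*(r + 1)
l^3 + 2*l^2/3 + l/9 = l*(l + 1/3)^2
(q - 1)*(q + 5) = q^2 + 4*q - 5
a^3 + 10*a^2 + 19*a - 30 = (a - 1)*(a + 5)*(a + 6)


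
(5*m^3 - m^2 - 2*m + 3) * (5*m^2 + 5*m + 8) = 25*m^5 + 20*m^4 + 25*m^3 - 3*m^2 - m + 24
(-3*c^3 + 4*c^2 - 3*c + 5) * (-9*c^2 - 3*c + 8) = 27*c^5 - 27*c^4 - 9*c^3 - 4*c^2 - 39*c + 40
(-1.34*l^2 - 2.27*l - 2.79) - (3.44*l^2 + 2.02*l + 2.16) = -4.78*l^2 - 4.29*l - 4.95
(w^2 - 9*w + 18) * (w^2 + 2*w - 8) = w^4 - 7*w^3 - 8*w^2 + 108*w - 144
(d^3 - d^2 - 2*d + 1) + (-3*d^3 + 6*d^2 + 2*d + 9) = -2*d^3 + 5*d^2 + 10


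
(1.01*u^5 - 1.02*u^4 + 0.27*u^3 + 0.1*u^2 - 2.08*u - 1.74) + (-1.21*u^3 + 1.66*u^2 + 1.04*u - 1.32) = 1.01*u^5 - 1.02*u^4 - 0.94*u^3 + 1.76*u^2 - 1.04*u - 3.06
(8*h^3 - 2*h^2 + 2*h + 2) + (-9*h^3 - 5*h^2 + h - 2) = -h^3 - 7*h^2 + 3*h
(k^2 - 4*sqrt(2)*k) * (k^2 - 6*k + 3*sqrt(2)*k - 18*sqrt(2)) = k^4 - 6*k^3 - sqrt(2)*k^3 - 24*k^2 + 6*sqrt(2)*k^2 + 144*k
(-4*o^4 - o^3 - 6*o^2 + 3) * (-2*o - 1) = 8*o^5 + 6*o^4 + 13*o^3 + 6*o^2 - 6*o - 3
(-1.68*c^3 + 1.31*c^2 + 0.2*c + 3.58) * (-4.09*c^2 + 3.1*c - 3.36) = 6.8712*c^5 - 10.5659*c^4 + 8.8878*c^3 - 18.4238*c^2 + 10.426*c - 12.0288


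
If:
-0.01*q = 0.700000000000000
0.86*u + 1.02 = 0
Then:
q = -70.00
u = -1.19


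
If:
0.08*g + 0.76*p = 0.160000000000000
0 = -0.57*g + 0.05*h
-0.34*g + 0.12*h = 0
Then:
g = 0.00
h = 0.00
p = 0.21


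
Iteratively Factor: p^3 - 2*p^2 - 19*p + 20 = (p - 1)*(p^2 - p - 20) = (p - 1)*(p + 4)*(p - 5)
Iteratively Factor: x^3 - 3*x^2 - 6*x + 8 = (x + 2)*(x^2 - 5*x + 4) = (x - 4)*(x + 2)*(x - 1)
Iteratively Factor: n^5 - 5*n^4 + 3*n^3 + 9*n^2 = (n)*(n^4 - 5*n^3 + 3*n^2 + 9*n) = n*(n - 3)*(n^3 - 2*n^2 - 3*n) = n*(n - 3)*(n + 1)*(n^2 - 3*n) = n*(n - 3)^2*(n + 1)*(n)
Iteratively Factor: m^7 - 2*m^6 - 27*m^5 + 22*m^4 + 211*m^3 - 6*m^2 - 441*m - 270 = (m - 5)*(m^6 + 3*m^5 - 12*m^4 - 38*m^3 + 21*m^2 + 99*m + 54) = (m - 5)*(m + 3)*(m^5 - 12*m^3 - 2*m^2 + 27*m + 18) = (m - 5)*(m - 3)*(m + 3)*(m^4 + 3*m^3 - 3*m^2 - 11*m - 6) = (m - 5)*(m - 3)*(m + 1)*(m + 3)*(m^3 + 2*m^2 - 5*m - 6) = (m - 5)*(m - 3)*(m + 1)^2*(m + 3)*(m^2 + m - 6) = (m - 5)*(m - 3)*(m - 2)*(m + 1)^2*(m + 3)*(m + 3)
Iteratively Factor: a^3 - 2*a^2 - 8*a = (a)*(a^2 - 2*a - 8) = a*(a + 2)*(a - 4)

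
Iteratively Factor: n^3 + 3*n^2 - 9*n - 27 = (n - 3)*(n^2 + 6*n + 9) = (n - 3)*(n + 3)*(n + 3)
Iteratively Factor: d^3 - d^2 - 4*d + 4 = (d - 1)*(d^2 - 4) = (d - 2)*(d - 1)*(d + 2)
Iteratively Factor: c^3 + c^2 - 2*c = (c - 1)*(c^2 + 2*c) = c*(c - 1)*(c + 2)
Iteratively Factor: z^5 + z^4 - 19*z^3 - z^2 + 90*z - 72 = (z + 3)*(z^4 - 2*z^3 - 13*z^2 + 38*z - 24) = (z - 1)*(z + 3)*(z^3 - z^2 - 14*z + 24) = (z - 3)*(z - 1)*(z + 3)*(z^2 + 2*z - 8) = (z - 3)*(z - 1)*(z + 3)*(z + 4)*(z - 2)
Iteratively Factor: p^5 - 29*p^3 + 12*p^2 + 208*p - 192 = (p - 3)*(p^4 + 3*p^3 - 20*p^2 - 48*p + 64) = (p - 3)*(p - 1)*(p^3 + 4*p^2 - 16*p - 64) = (p - 4)*(p - 3)*(p - 1)*(p^2 + 8*p + 16) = (p - 4)*(p - 3)*(p - 1)*(p + 4)*(p + 4)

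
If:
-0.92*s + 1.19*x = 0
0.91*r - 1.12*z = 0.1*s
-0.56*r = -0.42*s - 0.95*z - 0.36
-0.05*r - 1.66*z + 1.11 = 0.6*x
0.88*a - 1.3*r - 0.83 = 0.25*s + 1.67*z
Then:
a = 4.38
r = 1.21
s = -1.84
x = -1.42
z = 1.15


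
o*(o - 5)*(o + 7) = o^3 + 2*o^2 - 35*o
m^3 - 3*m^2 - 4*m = m*(m - 4)*(m + 1)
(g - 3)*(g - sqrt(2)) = g^2 - 3*g - sqrt(2)*g + 3*sqrt(2)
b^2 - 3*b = b*(b - 3)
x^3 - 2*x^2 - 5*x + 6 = (x - 3)*(x - 1)*(x + 2)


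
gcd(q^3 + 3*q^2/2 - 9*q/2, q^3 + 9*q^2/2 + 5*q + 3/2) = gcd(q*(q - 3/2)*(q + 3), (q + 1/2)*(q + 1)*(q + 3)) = q + 3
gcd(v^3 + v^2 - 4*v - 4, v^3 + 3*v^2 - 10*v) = v - 2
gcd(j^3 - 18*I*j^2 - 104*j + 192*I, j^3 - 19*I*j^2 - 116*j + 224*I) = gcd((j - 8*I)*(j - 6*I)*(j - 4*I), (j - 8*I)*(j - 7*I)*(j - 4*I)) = j^2 - 12*I*j - 32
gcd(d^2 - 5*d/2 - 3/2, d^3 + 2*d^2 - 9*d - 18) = d - 3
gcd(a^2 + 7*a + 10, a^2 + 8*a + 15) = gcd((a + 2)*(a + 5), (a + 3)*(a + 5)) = a + 5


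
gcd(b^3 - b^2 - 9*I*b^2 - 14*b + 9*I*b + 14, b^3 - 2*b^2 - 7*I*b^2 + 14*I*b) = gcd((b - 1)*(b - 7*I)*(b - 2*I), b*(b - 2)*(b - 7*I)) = b - 7*I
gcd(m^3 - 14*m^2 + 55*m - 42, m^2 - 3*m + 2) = m - 1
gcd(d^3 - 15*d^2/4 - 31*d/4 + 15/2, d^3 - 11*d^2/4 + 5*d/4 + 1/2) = 1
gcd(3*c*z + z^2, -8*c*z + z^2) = z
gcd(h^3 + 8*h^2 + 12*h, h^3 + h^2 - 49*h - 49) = 1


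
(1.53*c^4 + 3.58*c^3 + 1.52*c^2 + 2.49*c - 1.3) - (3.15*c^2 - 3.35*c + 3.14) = 1.53*c^4 + 3.58*c^3 - 1.63*c^2 + 5.84*c - 4.44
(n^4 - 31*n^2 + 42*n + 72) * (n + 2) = n^5 + 2*n^4 - 31*n^3 - 20*n^2 + 156*n + 144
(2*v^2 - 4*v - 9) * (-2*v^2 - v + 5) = -4*v^4 + 6*v^3 + 32*v^2 - 11*v - 45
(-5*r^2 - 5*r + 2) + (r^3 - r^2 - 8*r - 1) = r^3 - 6*r^2 - 13*r + 1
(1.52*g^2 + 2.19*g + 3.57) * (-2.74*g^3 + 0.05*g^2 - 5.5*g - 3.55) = -4.1648*g^5 - 5.9246*g^4 - 18.0323*g^3 - 17.2625*g^2 - 27.4095*g - 12.6735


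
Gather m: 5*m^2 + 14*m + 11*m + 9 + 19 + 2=5*m^2 + 25*m + 30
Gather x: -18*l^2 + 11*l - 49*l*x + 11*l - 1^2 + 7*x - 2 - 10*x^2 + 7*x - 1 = -18*l^2 + 22*l - 10*x^2 + x*(14 - 49*l) - 4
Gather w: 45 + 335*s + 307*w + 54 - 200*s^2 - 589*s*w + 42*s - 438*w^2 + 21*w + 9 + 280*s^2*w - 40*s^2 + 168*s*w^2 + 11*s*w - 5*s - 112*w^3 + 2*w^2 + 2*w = -240*s^2 + 372*s - 112*w^3 + w^2*(168*s - 436) + w*(280*s^2 - 578*s + 330) + 108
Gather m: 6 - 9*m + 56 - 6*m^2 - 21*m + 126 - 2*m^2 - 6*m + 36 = -8*m^2 - 36*m + 224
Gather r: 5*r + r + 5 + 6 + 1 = 6*r + 12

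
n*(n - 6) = n^2 - 6*n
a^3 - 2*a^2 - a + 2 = (a - 2)*(a - 1)*(a + 1)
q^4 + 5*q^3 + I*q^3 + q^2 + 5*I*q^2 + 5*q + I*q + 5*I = (q + 5)*(q - I)*(q + I)^2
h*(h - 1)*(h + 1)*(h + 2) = h^4 + 2*h^3 - h^2 - 2*h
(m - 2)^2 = m^2 - 4*m + 4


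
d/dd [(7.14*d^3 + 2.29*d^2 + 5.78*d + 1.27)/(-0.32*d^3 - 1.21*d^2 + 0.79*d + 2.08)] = (-7.90659999999999*d^4 + 14.9804*d^3 + 54.5757*d^2 + 12.5998*d + 11.0191)/(0.1024*d^6 + 0.7744*d^5 + 0.9585*d^4 - 3.243*d^3 - 4.4095*d^2 + 3.2864*d + 4.3264)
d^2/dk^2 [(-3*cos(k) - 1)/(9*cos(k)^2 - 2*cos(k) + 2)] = 2*(-2187*(1 - cos(2*k))^2*cos(k) - 378*(1 - cos(2*k))^2 + 1286*cos(k) - 428*cos(2*k) - 1080*cos(3*k) + 486*cos(5*k) + 1068)/(4*cos(k) - 9*cos(2*k) - 13)^3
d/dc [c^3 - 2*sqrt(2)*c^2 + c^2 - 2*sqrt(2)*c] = 3*c^2 - 4*sqrt(2)*c + 2*c - 2*sqrt(2)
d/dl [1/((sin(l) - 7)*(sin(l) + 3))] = 2*(2 - sin(l))*cos(l)/((sin(l) - 7)^2*(sin(l) + 3)^2)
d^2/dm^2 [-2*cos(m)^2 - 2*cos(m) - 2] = 2*cos(m) + 4*cos(2*m)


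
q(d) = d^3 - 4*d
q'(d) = 3*d^2 - 4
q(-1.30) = 3.00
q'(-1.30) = 1.07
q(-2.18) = -1.64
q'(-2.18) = 10.26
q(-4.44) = -69.77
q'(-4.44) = 55.14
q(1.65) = -2.11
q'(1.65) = 4.17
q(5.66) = 158.68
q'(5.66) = 92.11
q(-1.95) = 0.39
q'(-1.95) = 7.41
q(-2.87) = -12.16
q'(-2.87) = 20.71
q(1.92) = -0.60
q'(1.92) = 7.06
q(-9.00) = -693.00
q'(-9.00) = 239.00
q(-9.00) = -693.00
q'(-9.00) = 239.00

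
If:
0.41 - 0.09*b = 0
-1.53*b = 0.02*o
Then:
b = 4.56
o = -348.50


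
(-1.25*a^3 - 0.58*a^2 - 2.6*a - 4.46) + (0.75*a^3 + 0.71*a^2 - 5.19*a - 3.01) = -0.5*a^3 + 0.13*a^2 - 7.79*a - 7.47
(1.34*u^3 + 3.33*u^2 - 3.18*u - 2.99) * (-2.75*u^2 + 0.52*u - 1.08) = -3.685*u^5 - 8.4607*u^4 + 9.0294*u^3 + 2.9725*u^2 + 1.8796*u + 3.2292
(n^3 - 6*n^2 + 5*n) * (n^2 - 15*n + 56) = n^5 - 21*n^4 + 151*n^3 - 411*n^2 + 280*n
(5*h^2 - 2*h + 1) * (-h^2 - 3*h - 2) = -5*h^4 - 13*h^3 - 5*h^2 + h - 2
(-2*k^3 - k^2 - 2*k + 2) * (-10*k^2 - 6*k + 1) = 20*k^5 + 22*k^4 + 24*k^3 - 9*k^2 - 14*k + 2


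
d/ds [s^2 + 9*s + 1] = 2*s + 9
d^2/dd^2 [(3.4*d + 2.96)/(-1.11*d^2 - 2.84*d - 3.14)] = (-(2.22*d + 2.84)*(3.4*d + 2.96)*(4.44*d + 5.68) + (22.644*d + 25.8832)*(1.11*d^2 + 2.84*d + 3.14))/(1.11*d^2 + 2.84*d + 3.14)^3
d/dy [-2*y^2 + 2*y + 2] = 2 - 4*y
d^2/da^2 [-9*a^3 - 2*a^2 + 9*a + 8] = -54*a - 4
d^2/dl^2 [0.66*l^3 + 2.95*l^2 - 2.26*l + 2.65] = 3.96*l + 5.9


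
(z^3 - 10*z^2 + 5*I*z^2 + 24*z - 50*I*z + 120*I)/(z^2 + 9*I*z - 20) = (z^2 - 10*z + 24)/(z + 4*I)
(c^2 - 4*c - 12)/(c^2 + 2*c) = (c - 6)/c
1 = 1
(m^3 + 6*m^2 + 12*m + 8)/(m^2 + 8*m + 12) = (m^2 + 4*m + 4)/(m + 6)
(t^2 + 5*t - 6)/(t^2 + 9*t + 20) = (t^2 + 5*t - 6)/(t^2 + 9*t + 20)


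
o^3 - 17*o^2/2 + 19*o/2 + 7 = (o - 7)*(o - 2)*(o + 1/2)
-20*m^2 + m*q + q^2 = (-4*m + q)*(5*m + q)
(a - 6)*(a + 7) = a^2 + a - 42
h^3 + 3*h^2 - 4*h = h*(h - 1)*(h + 4)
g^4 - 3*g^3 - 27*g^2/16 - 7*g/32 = g*(g - 7/2)*(g + 1/4)^2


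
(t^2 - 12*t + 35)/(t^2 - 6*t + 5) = (t - 7)/(t - 1)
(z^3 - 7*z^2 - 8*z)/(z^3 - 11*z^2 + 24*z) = (z + 1)/(z - 3)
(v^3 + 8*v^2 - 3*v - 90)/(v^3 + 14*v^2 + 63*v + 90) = (v - 3)/(v + 3)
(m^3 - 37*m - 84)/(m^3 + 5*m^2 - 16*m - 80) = (m^2 - 4*m - 21)/(m^2 + m - 20)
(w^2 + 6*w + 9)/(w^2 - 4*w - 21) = (w + 3)/(w - 7)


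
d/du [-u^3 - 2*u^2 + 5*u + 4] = -3*u^2 - 4*u + 5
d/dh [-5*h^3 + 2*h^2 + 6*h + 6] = -15*h^2 + 4*h + 6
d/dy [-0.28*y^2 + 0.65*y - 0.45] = 0.65 - 0.56*y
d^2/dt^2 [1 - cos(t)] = cos(t)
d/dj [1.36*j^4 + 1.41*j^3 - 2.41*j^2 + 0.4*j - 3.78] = 5.44*j^3 + 4.23*j^2 - 4.82*j + 0.4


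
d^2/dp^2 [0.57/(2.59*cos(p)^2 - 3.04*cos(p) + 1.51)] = (-15.294468*(1 - cos(p)^2)^2 + 13.463856*cos(p)^3 - 3.998094*cos(p)^2 - 29.54424*cos(p) + 21.371466)/(2.59*cos(p)^2 - 3.04*cos(p) + 1.51)^3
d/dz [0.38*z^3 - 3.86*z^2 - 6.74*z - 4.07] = 1.14*z^2 - 7.72*z - 6.74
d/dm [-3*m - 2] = -3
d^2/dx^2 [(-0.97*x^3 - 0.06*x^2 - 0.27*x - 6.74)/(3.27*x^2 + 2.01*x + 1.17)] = (1.4210854715202e-14*x^5 + 1.4210854715202e-14*x^4 - 5.40099000000001*x^3 - 444.730446*x^2 - 267.569028*x - 1.781766)/(34.965783*x^6 + 64.478187*x^5 + 77.16546*x^4 + 54.260955*x^3 + 27.60966*x^2 + 8.254467*x + 1.601613)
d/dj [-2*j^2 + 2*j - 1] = 2 - 4*j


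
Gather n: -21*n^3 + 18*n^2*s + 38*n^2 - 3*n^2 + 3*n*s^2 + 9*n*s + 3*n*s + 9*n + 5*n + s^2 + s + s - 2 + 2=-21*n^3 + n^2*(18*s + 35) + n*(3*s^2 + 12*s + 14) + s^2 + 2*s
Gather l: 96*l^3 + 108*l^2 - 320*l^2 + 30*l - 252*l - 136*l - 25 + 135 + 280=96*l^3 - 212*l^2 - 358*l + 390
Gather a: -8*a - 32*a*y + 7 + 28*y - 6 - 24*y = a*(-32*y - 8) + 4*y + 1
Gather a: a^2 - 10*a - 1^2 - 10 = a^2 - 10*a - 11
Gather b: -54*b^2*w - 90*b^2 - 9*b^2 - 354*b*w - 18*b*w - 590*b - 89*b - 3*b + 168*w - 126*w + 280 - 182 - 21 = b^2*(-54*w - 99) + b*(-372*w - 682) + 42*w + 77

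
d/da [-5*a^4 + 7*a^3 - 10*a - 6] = -20*a^3 + 21*a^2 - 10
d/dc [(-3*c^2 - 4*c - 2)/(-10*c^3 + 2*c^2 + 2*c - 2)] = (-15*c^4 - 40*c^3 - 29*c^2 + 10*c + 6)/(2*(25*c^6 - 10*c^5 - 9*c^4 + 12*c^3 - c^2 - 2*c + 1))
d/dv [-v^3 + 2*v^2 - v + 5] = -3*v^2 + 4*v - 1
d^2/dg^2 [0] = 0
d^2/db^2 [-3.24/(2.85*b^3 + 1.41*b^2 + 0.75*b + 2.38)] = ((55.404*b + 9.1368)*(2.85*b^3 + 1.41*b^2 + 0.75*b + 2.38) - 3.24*(8.55*b^2 + 2.82*b + 0.75)*(17.1*b^2 + 5.64*b + 1.5))/(2.85*b^3 + 1.41*b^2 + 0.75*b + 2.38)^3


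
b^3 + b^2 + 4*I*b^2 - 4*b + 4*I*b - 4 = (b + 1)*(b + 2*I)^2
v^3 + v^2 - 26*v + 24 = (v - 4)*(v - 1)*(v + 6)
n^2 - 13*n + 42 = (n - 7)*(n - 6)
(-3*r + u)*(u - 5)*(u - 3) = -3*r*u^2 + 24*r*u - 45*r + u^3 - 8*u^2 + 15*u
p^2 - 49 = (p - 7)*(p + 7)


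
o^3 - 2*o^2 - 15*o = o*(o - 5)*(o + 3)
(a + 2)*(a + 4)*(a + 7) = a^3 + 13*a^2 + 50*a + 56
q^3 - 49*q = q*(q - 7)*(q + 7)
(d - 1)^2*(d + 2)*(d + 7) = d^4 + 7*d^3 - 3*d^2 - 19*d + 14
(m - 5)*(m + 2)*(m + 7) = m^3 + 4*m^2 - 31*m - 70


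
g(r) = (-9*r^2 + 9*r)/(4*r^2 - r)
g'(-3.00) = -0.16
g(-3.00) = -2.77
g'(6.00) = -0.05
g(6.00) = -1.96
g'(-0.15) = -10.55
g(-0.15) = -6.47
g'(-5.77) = -0.05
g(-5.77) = -2.53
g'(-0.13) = -11.69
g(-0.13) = -6.69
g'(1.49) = -1.10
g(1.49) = -0.89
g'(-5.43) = -0.05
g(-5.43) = -2.55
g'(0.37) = -117.19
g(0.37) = 11.81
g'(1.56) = -0.98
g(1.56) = -0.96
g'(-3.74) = -0.11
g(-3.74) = -2.67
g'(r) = (1 - 8*r)*(-9*r^2 + 9*r)/(4*r^2 - r)^2 + (9 - 18*r)/(4*r^2 - r)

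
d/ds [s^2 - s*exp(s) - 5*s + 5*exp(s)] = -s*exp(s) + 2*s + 4*exp(s) - 5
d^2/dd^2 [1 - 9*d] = 0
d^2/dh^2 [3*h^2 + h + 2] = 6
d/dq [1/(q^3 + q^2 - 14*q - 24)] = (-3*q^2 - 2*q + 14)/(q^3 + q^2 - 14*q - 24)^2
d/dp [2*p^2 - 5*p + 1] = 4*p - 5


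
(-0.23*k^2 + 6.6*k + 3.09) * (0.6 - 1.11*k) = 0.2553*k^3 - 7.464*k^2 + 0.5301*k + 1.854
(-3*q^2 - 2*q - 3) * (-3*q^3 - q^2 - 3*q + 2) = 9*q^5 + 9*q^4 + 20*q^3 + 3*q^2 + 5*q - 6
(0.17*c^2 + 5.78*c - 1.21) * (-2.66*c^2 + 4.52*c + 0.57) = -0.4522*c^4 - 14.6064*c^3 + 29.4411*c^2 - 2.1746*c - 0.6897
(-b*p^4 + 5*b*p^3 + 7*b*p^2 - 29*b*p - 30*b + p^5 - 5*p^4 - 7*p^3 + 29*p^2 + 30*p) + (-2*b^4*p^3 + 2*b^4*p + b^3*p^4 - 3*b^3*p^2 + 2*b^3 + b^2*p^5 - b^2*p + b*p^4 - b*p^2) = -2*b^4*p^3 + 2*b^4*p + b^3*p^4 - 3*b^3*p^2 + 2*b^3 + b^2*p^5 - b^2*p + 5*b*p^3 + 6*b*p^2 - 29*b*p - 30*b + p^5 - 5*p^4 - 7*p^3 + 29*p^2 + 30*p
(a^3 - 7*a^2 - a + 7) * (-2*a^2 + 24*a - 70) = -2*a^5 + 38*a^4 - 236*a^3 + 452*a^2 + 238*a - 490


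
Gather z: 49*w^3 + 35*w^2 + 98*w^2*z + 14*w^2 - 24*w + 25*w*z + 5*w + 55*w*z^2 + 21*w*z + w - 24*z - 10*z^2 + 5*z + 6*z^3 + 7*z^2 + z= 49*w^3 + 49*w^2 - 18*w + 6*z^3 + z^2*(55*w - 3) + z*(98*w^2 + 46*w - 18)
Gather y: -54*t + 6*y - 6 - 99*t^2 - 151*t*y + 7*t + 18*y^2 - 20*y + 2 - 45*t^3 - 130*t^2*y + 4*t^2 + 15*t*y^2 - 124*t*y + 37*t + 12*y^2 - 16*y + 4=-45*t^3 - 95*t^2 - 10*t + y^2*(15*t + 30) + y*(-130*t^2 - 275*t - 30)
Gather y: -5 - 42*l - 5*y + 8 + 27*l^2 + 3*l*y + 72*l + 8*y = 27*l^2 + 30*l + y*(3*l + 3) + 3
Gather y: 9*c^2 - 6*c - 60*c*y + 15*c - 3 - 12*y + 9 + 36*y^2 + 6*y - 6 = 9*c^2 + 9*c + 36*y^2 + y*(-60*c - 6)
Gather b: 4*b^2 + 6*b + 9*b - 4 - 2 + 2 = 4*b^2 + 15*b - 4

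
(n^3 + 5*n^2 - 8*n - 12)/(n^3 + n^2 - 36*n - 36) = (n - 2)/(n - 6)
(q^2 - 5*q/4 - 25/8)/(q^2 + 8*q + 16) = (8*q^2 - 10*q - 25)/(8*(q^2 + 8*q + 16))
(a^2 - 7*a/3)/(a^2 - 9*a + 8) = a*(3*a - 7)/(3*(a^2 - 9*a + 8))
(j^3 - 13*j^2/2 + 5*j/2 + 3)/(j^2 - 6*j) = j - 1/2 - 1/(2*j)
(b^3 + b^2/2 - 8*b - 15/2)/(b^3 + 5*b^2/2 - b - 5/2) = (b - 3)/(b - 1)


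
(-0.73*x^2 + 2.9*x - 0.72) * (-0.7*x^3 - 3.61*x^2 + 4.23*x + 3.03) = 0.511*x^5 + 0.6053*x^4 - 13.0529*x^3 + 12.6543*x^2 + 5.7414*x - 2.1816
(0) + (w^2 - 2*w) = w^2 - 2*w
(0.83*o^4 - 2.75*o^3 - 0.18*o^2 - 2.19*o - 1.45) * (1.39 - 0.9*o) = -0.747*o^5 + 3.6287*o^4 - 3.6605*o^3 + 1.7208*o^2 - 1.7391*o - 2.0155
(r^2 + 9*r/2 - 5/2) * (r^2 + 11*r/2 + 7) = r^4 + 10*r^3 + 117*r^2/4 + 71*r/4 - 35/2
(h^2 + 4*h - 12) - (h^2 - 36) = 4*h + 24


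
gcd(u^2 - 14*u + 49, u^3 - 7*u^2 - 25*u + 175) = u - 7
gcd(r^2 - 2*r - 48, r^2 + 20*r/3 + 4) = r + 6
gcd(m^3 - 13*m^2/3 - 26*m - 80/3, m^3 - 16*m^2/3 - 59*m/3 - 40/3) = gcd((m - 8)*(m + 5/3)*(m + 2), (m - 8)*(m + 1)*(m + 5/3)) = m^2 - 19*m/3 - 40/3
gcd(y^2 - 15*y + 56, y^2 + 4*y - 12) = 1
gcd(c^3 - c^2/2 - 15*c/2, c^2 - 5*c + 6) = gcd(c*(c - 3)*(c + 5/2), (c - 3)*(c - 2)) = c - 3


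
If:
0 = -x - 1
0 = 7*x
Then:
No Solution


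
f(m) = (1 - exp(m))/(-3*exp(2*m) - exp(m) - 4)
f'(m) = (1 - exp(m))*(6*exp(2*m) + exp(m))/(-3*exp(2*m) - exp(m) - 4)^2 - exp(m)/(-3*exp(2*m) - exp(m) - 4) = ((1 - exp(m))*(6*exp(m) + 1) + 3*exp(2*m) + exp(m) + 4)*exp(m)/(3*exp(2*m) + exp(m) + 4)^2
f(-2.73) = -0.23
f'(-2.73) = 0.02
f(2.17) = 0.03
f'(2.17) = -0.03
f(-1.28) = -0.16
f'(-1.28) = 0.09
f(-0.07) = -0.01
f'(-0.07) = 0.13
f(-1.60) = -0.18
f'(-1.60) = 0.07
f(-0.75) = -0.10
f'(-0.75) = 0.13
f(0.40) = 0.04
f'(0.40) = 0.07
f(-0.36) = -0.05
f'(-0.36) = 0.14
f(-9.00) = -0.25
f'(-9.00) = 0.00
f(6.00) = 0.00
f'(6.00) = 0.00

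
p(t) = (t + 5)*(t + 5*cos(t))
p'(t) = t + (1 - 5*sin(t))*(t + 5) + 5*cos(t)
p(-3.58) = -11.51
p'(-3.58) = -9.70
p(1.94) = 0.94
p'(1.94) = -25.29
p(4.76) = 48.78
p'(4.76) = 63.50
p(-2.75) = -16.59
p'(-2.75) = -0.83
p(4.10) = 11.16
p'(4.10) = 47.56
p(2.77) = -14.68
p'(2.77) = -8.23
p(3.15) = -15.08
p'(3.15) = 6.64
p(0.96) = 22.81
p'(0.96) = -14.62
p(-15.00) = 187.98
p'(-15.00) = -61.31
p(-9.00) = 54.22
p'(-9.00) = -25.80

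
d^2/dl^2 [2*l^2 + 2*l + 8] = 4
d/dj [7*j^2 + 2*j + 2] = 14*j + 2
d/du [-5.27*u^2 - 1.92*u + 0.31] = -10.54*u - 1.92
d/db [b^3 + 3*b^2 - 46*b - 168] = 3*b^2 + 6*b - 46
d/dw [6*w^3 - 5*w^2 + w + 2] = 18*w^2 - 10*w + 1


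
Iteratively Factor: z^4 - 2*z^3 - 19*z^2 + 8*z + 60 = (z - 2)*(z^3 - 19*z - 30) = (z - 2)*(z + 2)*(z^2 - 2*z - 15) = (z - 2)*(z + 2)*(z + 3)*(z - 5)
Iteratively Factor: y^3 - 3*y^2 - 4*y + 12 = (y - 2)*(y^2 - y - 6) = (y - 2)*(y + 2)*(y - 3)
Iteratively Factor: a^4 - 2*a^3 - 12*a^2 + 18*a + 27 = (a - 3)*(a^3 + a^2 - 9*a - 9) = (a - 3)^2*(a^2 + 4*a + 3) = (a - 3)^2*(a + 1)*(a + 3)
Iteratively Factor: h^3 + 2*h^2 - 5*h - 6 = (h + 3)*(h^2 - h - 2) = (h + 1)*(h + 3)*(h - 2)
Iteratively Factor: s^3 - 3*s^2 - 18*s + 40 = (s - 2)*(s^2 - s - 20) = (s - 5)*(s - 2)*(s + 4)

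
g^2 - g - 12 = (g - 4)*(g + 3)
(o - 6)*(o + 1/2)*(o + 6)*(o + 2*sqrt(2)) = o^4 + o^3/2 + 2*sqrt(2)*o^3 - 36*o^2 + sqrt(2)*o^2 - 72*sqrt(2)*o - 18*o - 36*sqrt(2)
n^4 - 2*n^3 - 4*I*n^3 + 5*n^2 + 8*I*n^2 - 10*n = n*(n - 2)*(n - 5*I)*(n + I)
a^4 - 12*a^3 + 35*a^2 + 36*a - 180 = (a - 6)*(a - 5)*(a - 3)*(a + 2)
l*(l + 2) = l^2 + 2*l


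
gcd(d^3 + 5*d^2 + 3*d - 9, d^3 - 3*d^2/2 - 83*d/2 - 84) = d + 3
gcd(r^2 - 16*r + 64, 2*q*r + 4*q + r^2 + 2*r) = 1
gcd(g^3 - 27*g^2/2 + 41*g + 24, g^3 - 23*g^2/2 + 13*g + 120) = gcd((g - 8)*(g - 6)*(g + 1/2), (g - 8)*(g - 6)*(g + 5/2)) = g^2 - 14*g + 48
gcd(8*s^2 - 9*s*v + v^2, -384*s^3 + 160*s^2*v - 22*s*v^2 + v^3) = 8*s - v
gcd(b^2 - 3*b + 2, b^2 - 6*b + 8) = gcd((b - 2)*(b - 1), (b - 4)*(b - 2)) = b - 2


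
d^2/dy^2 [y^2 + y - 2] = 2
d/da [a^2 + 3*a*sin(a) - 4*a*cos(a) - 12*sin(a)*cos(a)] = 4*a*sin(a) + 3*a*cos(a) + 2*a + 3*sin(a) - 4*cos(a) - 12*cos(2*a)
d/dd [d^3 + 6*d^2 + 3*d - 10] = 3*d^2 + 12*d + 3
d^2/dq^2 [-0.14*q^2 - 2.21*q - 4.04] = -0.280000000000000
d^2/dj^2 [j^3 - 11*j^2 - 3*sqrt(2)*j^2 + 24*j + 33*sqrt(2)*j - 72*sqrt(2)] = 6*j - 22 - 6*sqrt(2)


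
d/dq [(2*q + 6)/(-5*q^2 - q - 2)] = 2*(-5*q^2 - q + (q + 3)*(10*q + 1) - 2)/(5*q^2 + q + 2)^2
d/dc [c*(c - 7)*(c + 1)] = 3*c^2 - 12*c - 7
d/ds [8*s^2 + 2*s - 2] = 16*s + 2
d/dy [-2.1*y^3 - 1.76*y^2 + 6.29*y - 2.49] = -6.3*y^2 - 3.52*y + 6.29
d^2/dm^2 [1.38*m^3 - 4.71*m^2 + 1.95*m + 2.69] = 8.28*m - 9.42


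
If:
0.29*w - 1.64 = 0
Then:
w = 5.66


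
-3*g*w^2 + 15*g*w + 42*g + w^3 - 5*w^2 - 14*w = (-3*g + w)*(w - 7)*(w + 2)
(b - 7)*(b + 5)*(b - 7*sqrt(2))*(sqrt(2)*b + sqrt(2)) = sqrt(2)*b^4 - 14*b^3 - sqrt(2)*b^3 - 37*sqrt(2)*b^2 + 14*b^2 - 35*sqrt(2)*b + 518*b + 490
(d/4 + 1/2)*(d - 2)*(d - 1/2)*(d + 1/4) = d^4/4 - d^3/16 - 33*d^2/32 + d/4 + 1/8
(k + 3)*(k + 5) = k^2 + 8*k + 15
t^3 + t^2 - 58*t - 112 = (t - 8)*(t + 2)*(t + 7)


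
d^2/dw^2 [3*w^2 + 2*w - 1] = 6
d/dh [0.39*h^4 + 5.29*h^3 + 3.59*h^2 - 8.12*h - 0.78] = 1.56*h^3 + 15.87*h^2 + 7.18*h - 8.12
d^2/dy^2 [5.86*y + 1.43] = 0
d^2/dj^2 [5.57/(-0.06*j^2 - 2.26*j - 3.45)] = (0.040104*j^2 + 1.510584*j - 5.57*(0.12*j + 2.26)*(0.24*j + 4.52) + 2.30598)/(0.06*j^2 + 2.26*j + 3.45)^3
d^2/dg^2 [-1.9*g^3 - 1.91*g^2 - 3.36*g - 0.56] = -11.4*g - 3.82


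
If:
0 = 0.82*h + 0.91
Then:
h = -1.11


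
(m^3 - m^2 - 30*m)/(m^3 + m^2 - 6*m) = (m^2 - m - 30)/(m^2 + m - 6)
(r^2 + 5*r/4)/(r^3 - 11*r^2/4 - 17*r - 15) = r/(r^2 - 4*r - 12)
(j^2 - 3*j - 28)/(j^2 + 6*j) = (j^2 - 3*j - 28)/(j*(j + 6))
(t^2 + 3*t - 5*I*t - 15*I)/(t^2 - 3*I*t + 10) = (t + 3)/(t + 2*I)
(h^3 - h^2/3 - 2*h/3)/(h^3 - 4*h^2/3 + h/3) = (3*h + 2)/(3*h - 1)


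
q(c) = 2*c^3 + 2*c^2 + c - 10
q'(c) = 6*c^2 + 4*c + 1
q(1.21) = -2.32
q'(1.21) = 14.62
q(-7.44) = -730.39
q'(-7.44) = 303.36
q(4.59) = 230.13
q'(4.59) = 145.77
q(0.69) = -7.70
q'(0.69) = 6.62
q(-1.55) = -14.19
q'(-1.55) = 9.22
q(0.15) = -9.80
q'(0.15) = 1.74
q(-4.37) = -143.08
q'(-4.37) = 98.10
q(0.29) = -9.49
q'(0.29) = 2.66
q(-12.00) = -3190.00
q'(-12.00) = 817.00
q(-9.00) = -1315.00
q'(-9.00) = 451.00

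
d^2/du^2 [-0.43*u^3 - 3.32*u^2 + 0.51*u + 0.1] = -2.58*u - 6.64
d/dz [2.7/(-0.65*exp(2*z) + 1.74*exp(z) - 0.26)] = (3.51*exp(z) - 4.698)*exp(z)/(0.65*exp(2*z) - 1.74*exp(z) + 0.26)^2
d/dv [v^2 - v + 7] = 2*v - 1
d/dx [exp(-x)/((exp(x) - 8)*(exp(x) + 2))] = (-3*exp(2*x) + 12*exp(x) + 16)*exp(-x)/(exp(4*x) - 12*exp(3*x) + 4*exp(2*x) + 192*exp(x) + 256)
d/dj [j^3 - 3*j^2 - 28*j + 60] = 3*j^2 - 6*j - 28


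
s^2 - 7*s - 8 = (s - 8)*(s + 1)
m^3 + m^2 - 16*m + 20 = (m - 2)^2*(m + 5)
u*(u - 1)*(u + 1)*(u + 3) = u^4 + 3*u^3 - u^2 - 3*u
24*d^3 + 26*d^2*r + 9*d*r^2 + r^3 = (2*d + r)*(3*d + r)*(4*d + r)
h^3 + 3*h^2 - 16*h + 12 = (h - 2)*(h - 1)*(h + 6)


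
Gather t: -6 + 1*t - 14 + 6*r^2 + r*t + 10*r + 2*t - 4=6*r^2 + 10*r + t*(r + 3) - 24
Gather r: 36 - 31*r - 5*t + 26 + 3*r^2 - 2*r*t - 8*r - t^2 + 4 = 3*r^2 + r*(-2*t - 39) - t^2 - 5*t + 66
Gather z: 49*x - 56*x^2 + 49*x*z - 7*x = -56*x^2 + 49*x*z + 42*x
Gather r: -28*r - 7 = -28*r - 7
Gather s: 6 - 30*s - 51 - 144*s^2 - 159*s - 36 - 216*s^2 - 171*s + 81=-360*s^2 - 360*s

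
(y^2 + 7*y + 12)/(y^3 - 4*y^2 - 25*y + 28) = (y + 3)/(y^2 - 8*y + 7)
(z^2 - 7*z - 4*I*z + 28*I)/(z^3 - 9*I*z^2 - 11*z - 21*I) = (-z^2 + 7*z + 4*I*z - 28*I)/(-z^3 + 9*I*z^2 + 11*z + 21*I)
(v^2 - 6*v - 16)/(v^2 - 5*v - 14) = (v - 8)/(v - 7)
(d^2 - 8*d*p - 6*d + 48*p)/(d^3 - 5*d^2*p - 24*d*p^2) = (d - 6)/(d*(d + 3*p))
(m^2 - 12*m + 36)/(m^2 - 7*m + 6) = (m - 6)/(m - 1)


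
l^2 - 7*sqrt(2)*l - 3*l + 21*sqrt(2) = (l - 3)*(l - 7*sqrt(2))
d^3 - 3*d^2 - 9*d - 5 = (d - 5)*(d + 1)^2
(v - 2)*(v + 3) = v^2 + v - 6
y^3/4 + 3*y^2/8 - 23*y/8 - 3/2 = (y/4 + 1)*(y - 3)*(y + 1/2)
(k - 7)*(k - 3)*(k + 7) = k^3 - 3*k^2 - 49*k + 147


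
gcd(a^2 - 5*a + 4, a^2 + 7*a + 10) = 1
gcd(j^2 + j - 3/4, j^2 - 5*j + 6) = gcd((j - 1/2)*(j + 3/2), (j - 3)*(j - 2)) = 1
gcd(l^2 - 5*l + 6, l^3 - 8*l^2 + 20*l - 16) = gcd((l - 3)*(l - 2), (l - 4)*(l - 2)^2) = l - 2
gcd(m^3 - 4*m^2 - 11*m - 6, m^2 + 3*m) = 1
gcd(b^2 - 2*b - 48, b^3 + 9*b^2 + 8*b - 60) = b + 6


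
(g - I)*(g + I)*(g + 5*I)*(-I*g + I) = -I*g^4 + 5*g^3 + I*g^3 - 5*g^2 - I*g^2 + 5*g + I*g - 5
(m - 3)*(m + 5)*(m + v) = m^3 + m^2*v + 2*m^2 + 2*m*v - 15*m - 15*v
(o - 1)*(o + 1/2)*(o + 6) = o^3 + 11*o^2/2 - 7*o/2 - 3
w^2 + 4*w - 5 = (w - 1)*(w + 5)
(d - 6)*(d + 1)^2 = d^3 - 4*d^2 - 11*d - 6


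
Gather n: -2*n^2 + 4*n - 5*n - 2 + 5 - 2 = -2*n^2 - n + 1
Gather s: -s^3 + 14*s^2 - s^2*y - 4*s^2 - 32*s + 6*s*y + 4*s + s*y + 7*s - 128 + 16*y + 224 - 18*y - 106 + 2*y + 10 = -s^3 + s^2*(10 - y) + s*(7*y - 21)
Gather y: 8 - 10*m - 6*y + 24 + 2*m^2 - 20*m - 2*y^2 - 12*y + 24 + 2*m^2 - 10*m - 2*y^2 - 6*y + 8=4*m^2 - 40*m - 4*y^2 - 24*y + 64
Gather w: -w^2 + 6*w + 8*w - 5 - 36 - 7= -w^2 + 14*w - 48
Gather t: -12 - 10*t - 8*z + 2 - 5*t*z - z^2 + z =t*(-5*z - 10) - z^2 - 7*z - 10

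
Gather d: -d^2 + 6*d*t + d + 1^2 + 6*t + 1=-d^2 + d*(6*t + 1) + 6*t + 2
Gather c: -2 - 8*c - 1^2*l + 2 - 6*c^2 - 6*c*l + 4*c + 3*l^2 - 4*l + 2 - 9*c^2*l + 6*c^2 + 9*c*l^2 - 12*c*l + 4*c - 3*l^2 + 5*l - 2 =-9*c^2*l + c*(9*l^2 - 18*l)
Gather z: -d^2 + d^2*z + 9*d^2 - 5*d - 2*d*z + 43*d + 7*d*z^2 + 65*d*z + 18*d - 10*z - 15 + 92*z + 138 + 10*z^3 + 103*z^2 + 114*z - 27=8*d^2 + 56*d + 10*z^3 + z^2*(7*d + 103) + z*(d^2 + 63*d + 196) + 96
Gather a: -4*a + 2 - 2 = -4*a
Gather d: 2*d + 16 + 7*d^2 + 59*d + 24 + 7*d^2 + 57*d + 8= 14*d^2 + 118*d + 48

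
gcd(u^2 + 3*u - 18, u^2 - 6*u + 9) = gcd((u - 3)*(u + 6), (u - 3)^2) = u - 3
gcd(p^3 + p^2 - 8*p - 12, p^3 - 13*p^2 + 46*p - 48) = p - 3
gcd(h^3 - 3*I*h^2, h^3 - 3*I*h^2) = h^3 - 3*I*h^2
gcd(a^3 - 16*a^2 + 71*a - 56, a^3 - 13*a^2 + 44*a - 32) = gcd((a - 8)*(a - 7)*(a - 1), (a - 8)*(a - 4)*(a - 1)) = a^2 - 9*a + 8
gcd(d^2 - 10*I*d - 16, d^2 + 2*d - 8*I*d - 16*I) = d - 8*I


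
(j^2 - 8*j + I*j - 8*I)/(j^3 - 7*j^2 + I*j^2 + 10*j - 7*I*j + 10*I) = (j - 8)/(j^2 - 7*j + 10)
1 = 1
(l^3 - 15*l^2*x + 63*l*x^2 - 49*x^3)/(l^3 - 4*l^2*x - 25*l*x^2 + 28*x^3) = (l - 7*x)/(l + 4*x)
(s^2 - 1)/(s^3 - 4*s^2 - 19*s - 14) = (s - 1)/(s^2 - 5*s - 14)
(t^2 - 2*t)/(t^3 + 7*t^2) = (t - 2)/(t*(t + 7))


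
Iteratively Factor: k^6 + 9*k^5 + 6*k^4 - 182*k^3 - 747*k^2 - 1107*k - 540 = (k - 5)*(k^5 + 14*k^4 + 76*k^3 + 198*k^2 + 243*k + 108) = (k - 5)*(k + 3)*(k^4 + 11*k^3 + 43*k^2 + 69*k + 36) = (k - 5)*(k + 3)^2*(k^3 + 8*k^2 + 19*k + 12) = (k - 5)*(k + 3)^2*(k + 4)*(k^2 + 4*k + 3) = (k - 5)*(k + 3)^3*(k + 4)*(k + 1)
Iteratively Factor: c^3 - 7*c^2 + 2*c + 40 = (c + 2)*(c^2 - 9*c + 20) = (c - 5)*(c + 2)*(c - 4)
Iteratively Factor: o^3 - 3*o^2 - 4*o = (o - 4)*(o^2 + o) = o*(o - 4)*(o + 1)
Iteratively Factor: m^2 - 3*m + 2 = (m - 2)*(m - 1)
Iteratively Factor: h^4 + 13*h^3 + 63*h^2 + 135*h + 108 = (h + 3)*(h^3 + 10*h^2 + 33*h + 36) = (h + 3)^2*(h^2 + 7*h + 12) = (h + 3)^3*(h + 4)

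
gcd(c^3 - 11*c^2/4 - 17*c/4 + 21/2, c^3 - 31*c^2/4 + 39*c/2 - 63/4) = c^2 - 19*c/4 + 21/4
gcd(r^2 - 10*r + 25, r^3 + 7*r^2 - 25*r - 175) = r - 5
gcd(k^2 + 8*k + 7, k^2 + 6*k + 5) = k + 1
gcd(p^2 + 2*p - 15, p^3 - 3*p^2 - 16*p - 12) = 1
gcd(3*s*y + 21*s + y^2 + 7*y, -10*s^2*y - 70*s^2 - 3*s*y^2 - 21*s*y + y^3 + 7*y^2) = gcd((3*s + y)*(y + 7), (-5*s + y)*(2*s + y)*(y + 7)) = y + 7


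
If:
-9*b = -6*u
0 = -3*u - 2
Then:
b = -4/9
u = -2/3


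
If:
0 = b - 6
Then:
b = 6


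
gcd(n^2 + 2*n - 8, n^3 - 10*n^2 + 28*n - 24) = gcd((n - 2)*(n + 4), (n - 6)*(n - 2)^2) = n - 2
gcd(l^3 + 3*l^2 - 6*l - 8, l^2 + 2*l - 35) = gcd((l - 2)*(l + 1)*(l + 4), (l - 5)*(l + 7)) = 1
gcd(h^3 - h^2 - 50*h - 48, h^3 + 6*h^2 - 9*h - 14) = h + 1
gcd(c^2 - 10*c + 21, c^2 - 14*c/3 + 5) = c - 3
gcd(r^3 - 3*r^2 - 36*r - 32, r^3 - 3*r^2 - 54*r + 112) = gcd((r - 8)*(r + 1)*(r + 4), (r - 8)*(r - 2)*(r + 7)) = r - 8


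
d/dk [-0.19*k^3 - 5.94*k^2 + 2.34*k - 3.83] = -0.57*k^2 - 11.88*k + 2.34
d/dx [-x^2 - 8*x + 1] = -2*x - 8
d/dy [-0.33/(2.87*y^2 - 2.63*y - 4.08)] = (1.8942*y - 0.8679)/(-2.87*y^2 + 2.63*y + 4.08)^2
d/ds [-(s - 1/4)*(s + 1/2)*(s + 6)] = -3*s^2 - 25*s/2 - 11/8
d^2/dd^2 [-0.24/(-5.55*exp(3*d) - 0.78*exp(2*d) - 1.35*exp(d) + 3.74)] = (-(11.988*exp(2*d) + 0.7488*exp(d) + 0.324)*(5.55*exp(3*d) + 0.78*exp(2*d) + 1.35*exp(d) - 3.74) + 0.24*(16.65*exp(2*d) + 1.56*exp(d) + 1.35)*(33.3*exp(2*d) + 3.12*exp(d) + 2.7)*exp(d))*exp(d)/(5.55*exp(3*d) + 0.78*exp(2*d) + 1.35*exp(d) - 3.74)^3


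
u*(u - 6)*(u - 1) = u^3 - 7*u^2 + 6*u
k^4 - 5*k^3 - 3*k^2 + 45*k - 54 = (k - 3)^2*(k - 2)*(k + 3)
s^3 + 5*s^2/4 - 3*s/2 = s*(s - 3/4)*(s + 2)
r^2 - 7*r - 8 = (r - 8)*(r + 1)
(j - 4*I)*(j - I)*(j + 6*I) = j^3 + I*j^2 + 26*j - 24*I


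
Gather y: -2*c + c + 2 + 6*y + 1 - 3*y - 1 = -c + 3*y + 2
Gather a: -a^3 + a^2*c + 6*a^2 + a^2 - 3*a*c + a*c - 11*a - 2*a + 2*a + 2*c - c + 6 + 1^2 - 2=-a^3 + a^2*(c + 7) + a*(-2*c - 11) + c + 5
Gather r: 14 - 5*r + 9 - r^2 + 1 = -r^2 - 5*r + 24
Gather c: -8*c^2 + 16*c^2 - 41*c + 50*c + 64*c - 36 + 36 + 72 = 8*c^2 + 73*c + 72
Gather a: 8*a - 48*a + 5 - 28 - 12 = -40*a - 35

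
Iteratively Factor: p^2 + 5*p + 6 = (p + 2)*(p + 3)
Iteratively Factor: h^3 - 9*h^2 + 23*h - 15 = (h - 1)*(h^2 - 8*h + 15) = (h - 3)*(h - 1)*(h - 5)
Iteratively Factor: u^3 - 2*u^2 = (u - 2)*(u^2) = u*(u - 2)*(u)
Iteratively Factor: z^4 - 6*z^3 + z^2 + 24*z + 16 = (z + 1)*(z^3 - 7*z^2 + 8*z + 16) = (z - 4)*(z + 1)*(z^2 - 3*z - 4) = (z - 4)^2*(z + 1)*(z + 1)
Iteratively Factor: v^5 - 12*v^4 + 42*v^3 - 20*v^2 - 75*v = (v + 1)*(v^4 - 13*v^3 + 55*v^2 - 75*v) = v*(v + 1)*(v^3 - 13*v^2 + 55*v - 75) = v*(v - 5)*(v + 1)*(v^2 - 8*v + 15) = v*(v - 5)^2*(v + 1)*(v - 3)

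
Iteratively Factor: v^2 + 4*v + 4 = (v + 2)*(v + 2)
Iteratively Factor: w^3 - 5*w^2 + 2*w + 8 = (w - 4)*(w^2 - w - 2) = (w - 4)*(w + 1)*(w - 2)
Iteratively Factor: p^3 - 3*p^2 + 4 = (p + 1)*(p^2 - 4*p + 4) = (p - 2)*(p + 1)*(p - 2)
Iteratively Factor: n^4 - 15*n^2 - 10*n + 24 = (n - 4)*(n^3 + 4*n^2 + n - 6) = (n - 4)*(n + 3)*(n^2 + n - 2) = (n - 4)*(n - 1)*(n + 3)*(n + 2)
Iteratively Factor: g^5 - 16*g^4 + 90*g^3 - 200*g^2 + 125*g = (g - 1)*(g^4 - 15*g^3 + 75*g^2 - 125*g) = (g - 5)*(g - 1)*(g^3 - 10*g^2 + 25*g) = (g - 5)^2*(g - 1)*(g^2 - 5*g) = (g - 5)^3*(g - 1)*(g)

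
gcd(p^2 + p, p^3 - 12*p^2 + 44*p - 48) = 1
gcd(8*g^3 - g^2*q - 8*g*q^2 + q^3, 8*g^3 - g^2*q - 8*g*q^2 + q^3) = 8*g^3 - g^2*q - 8*g*q^2 + q^3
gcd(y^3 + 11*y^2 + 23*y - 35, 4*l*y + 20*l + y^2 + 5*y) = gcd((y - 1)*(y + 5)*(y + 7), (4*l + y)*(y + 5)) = y + 5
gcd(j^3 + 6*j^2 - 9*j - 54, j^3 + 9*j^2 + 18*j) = j^2 + 9*j + 18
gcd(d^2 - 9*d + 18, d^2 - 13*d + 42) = d - 6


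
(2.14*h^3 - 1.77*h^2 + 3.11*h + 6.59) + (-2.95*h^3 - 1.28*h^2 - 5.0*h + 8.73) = -0.81*h^3 - 3.05*h^2 - 1.89*h + 15.32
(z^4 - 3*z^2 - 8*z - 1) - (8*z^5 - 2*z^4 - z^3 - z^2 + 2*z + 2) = -8*z^5 + 3*z^4 + z^3 - 2*z^2 - 10*z - 3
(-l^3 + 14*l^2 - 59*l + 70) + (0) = -l^3 + 14*l^2 - 59*l + 70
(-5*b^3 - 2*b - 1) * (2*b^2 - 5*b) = -10*b^5 + 25*b^4 - 4*b^3 + 8*b^2 + 5*b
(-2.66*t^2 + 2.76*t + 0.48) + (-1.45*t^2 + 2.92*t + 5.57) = -4.11*t^2 + 5.68*t + 6.05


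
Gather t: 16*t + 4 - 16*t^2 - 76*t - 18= -16*t^2 - 60*t - 14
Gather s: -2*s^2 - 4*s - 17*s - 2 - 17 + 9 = -2*s^2 - 21*s - 10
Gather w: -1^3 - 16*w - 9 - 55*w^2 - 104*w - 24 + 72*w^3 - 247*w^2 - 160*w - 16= 72*w^3 - 302*w^2 - 280*w - 50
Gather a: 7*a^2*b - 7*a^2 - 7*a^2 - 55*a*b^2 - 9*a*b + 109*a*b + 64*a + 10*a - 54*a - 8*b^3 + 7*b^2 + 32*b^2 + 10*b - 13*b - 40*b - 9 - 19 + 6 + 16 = a^2*(7*b - 14) + a*(-55*b^2 + 100*b + 20) - 8*b^3 + 39*b^2 - 43*b - 6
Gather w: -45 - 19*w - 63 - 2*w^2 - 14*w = -2*w^2 - 33*w - 108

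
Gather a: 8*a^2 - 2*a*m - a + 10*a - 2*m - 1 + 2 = 8*a^2 + a*(9 - 2*m) - 2*m + 1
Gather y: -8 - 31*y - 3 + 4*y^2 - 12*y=4*y^2 - 43*y - 11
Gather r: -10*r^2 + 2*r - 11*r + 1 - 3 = -10*r^2 - 9*r - 2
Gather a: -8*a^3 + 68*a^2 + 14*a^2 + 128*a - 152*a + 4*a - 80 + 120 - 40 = -8*a^3 + 82*a^2 - 20*a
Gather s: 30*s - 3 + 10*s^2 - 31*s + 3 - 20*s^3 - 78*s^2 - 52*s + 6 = -20*s^3 - 68*s^2 - 53*s + 6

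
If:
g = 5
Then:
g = 5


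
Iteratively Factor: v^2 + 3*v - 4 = (v + 4)*(v - 1)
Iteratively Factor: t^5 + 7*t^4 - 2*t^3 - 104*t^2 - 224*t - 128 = (t + 1)*(t^4 + 6*t^3 - 8*t^2 - 96*t - 128) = (t - 4)*(t + 1)*(t^3 + 10*t^2 + 32*t + 32) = (t - 4)*(t + 1)*(t + 2)*(t^2 + 8*t + 16) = (t - 4)*(t + 1)*(t + 2)*(t + 4)*(t + 4)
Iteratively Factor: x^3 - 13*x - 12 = (x - 4)*(x^2 + 4*x + 3) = (x - 4)*(x + 1)*(x + 3)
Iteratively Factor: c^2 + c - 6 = (c - 2)*(c + 3)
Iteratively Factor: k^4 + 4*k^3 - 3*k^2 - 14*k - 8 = (k - 2)*(k^3 + 6*k^2 + 9*k + 4) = (k - 2)*(k + 1)*(k^2 + 5*k + 4) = (k - 2)*(k + 1)*(k + 4)*(k + 1)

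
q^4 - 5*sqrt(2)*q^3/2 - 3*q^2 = q^2*(q - 3*sqrt(2))*(q + sqrt(2)/2)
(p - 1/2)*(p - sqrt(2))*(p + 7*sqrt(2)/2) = p^3 - p^2/2 + 5*sqrt(2)*p^2/2 - 7*p - 5*sqrt(2)*p/4 + 7/2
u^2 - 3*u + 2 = (u - 2)*(u - 1)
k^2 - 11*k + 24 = (k - 8)*(k - 3)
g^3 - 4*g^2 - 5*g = g*(g - 5)*(g + 1)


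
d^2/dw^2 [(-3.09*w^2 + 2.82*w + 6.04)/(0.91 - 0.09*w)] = (1.38777878078145e-17*w^2 + 4.557894)/(0.000729*w^3 - 0.022113*w^2 + 0.223587*w - 0.753571)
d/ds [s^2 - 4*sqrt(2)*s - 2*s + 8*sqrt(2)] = 2*s - 4*sqrt(2) - 2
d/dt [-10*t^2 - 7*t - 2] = -20*t - 7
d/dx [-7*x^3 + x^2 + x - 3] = -21*x^2 + 2*x + 1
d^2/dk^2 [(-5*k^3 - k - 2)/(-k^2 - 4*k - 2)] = 2*(71*k^3 + 126*k^2 + 78*k + 20)/(k^6 + 12*k^5 + 54*k^4 + 112*k^3 + 108*k^2 + 48*k + 8)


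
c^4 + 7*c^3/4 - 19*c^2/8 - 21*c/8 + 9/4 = (c - 1)*(c - 3/4)*(c + 3/2)*(c + 2)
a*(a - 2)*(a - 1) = a^3 - 3*a^2 + 2*a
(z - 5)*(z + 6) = z^2 + z - 30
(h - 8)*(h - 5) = h^2 - 13*h + 40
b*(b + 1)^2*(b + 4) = b^4 + 6*b^3 + 9*b^2 + 4*b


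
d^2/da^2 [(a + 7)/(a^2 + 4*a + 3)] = 2*(4*(a + 2)^2*(a + 7) - (3*a + 11)*(a^2 + 4*a + 3))/(a^2 + 4*a + 3)^3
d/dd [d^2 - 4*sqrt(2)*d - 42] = 2*d - 4*sqrt(2)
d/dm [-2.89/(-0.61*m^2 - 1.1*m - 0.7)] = (-3.5258*m - 3.179)/(0.61*m^2 + 1.1*m + 0.7)^2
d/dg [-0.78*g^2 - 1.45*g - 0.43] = -1.56*g - 1.45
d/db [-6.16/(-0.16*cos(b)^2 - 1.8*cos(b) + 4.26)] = (1.9712*cos(b) + 11.088)*sin(b)/(0.16*cos(b)^2 + 1.8*cos(b) - 4.26)^2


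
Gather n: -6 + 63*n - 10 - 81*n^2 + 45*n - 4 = -81*n^2 + 108*n - 20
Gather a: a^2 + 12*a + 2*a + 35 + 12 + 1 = a^2 + 14*a + 48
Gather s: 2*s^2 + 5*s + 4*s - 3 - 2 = 2*s^2 + 9*s - 5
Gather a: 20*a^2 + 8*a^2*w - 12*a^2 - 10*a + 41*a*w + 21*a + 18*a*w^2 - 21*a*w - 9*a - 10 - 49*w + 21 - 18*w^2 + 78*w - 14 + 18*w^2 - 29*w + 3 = a^2*(8*w + 8) + a*(18*w^2 + 20*w + 2)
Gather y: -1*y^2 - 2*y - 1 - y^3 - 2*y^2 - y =-y^3 - 3*y^2 - 3*y - 1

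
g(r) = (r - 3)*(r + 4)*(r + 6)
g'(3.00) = 63.00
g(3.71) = 53.15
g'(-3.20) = -20.08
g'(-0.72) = -14.52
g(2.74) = -15.32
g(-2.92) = -19.69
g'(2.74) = 54.88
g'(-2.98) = -21.08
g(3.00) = 0.00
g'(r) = (r - 3)*(r + 4) + (r - 3)*(r + 6) + (r + 4)*(r + 6) = 3*r^2 + 14*r - 6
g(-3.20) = -13.89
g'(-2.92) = -21.30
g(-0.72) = -64.42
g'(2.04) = 35.04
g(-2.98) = -18.42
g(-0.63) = -65.69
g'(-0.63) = -13.63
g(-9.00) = -180.00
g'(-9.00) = 111.00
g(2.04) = -46.62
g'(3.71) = 87.23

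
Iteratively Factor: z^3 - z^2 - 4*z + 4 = (z - 2)*(z^2 + z - 2) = (z - 2)*(z - 1)*(z + 2)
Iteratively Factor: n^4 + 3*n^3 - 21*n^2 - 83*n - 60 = (n - 5)*(n^3 + 8*n^2 + 19*n + 12) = (n - 5)*(n + 4)*(n^2 + 4*n + 3) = (n - 5)*(n + 3)*(n + 4)*(n + 1)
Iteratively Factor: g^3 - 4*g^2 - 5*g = (g + 1)*(g^2 - 5*g) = g*(g + 1)*(g - 5)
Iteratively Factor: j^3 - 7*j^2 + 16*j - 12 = (j - 2)*(j^2 - 5*j + 6) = (j - 2)^2*(j - 3)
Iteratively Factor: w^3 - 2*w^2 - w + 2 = (w - 2)*(w^2 - 1) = (w - 2)*(w - 1)*(w + 1)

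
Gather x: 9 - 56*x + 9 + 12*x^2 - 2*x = 12*x^2 - 58*x + 18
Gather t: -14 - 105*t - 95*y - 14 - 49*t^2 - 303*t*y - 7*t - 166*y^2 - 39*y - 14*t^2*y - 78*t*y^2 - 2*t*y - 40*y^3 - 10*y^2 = t^2*(-14*y - 49) + t*(-78*y^2 - 305*y - 112) - 40*y^3 - 176*y^2 - 134*y - 28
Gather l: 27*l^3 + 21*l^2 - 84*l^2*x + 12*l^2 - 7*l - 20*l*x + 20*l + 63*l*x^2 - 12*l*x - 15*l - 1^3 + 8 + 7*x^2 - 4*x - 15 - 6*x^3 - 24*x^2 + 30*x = 27*l^3 + l^2*(33 - 84*x) + l*(63*x^2 - 32*x - 2) - 6*x^3 - 17*x^2 + 26*x - 8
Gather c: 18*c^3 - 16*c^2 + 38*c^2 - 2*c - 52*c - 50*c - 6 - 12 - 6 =18*c^3 + 22*c^2 - 104*c - 24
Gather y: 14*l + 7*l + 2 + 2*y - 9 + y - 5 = 21*l + 3*y - 12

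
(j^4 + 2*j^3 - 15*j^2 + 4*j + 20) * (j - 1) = j^5 + j^4 - 17*j^3 + 19*j^2 + 16*j - 20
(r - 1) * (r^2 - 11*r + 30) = r^3 - 12*r^2 + 41*r - 30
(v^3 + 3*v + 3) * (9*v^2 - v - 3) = 9*v^5 - v^4 + 24*v^3 + 24*v^2 - 12*v - 9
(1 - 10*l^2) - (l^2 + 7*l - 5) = -11*l^2 - 7*l + 6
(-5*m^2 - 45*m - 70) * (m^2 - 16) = -5*m^4 - 45*m^3 + 10*m^2 + 720*m + 1120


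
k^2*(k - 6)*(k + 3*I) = k^4 - 6*k^3 + 3*I*k^3 - 18*I*k^2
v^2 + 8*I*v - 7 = (v + I)*(v + 7*I)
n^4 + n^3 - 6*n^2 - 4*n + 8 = (n - 2)*(n - 1)*(n + 2)^2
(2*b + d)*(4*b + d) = 8*b^2 + 6*b*d + d^2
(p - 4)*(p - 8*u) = p^2 - 8*p*u - 4*p + 32*u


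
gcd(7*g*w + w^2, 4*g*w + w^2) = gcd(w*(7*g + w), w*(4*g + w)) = w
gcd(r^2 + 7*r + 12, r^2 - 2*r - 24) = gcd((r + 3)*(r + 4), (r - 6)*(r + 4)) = r + 4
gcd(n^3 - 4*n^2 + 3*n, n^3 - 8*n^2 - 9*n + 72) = n - 3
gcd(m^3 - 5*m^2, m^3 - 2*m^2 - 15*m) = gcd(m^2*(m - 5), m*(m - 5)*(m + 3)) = m^2 - 5*m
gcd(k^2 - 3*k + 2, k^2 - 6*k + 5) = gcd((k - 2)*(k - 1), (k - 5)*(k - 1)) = k - 1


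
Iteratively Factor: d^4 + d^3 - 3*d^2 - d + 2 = (d + 2)*(d^3 - d^2 - d + 1) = (d - 1)*(d + 2)*(d^2 - 1) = (d - 1)^2*(d + 2)*(d + 1)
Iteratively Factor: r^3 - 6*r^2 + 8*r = (r - 4)*(r^2 - 2*r) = (r - 4)*(r - 2)*(r)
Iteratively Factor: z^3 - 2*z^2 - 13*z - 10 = (z + 1)*(z^2 - 3*z - 10) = (z - 5)*(z + 1)*(z + 2)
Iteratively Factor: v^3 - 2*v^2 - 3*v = (v)*(v^2 - 2*v - 3) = v*(v + 1)*(v - 3)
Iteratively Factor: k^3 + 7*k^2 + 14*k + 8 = (k + 1)*(k^2 + 6*k + 8) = (k + 1)*(k + 2)*(k + 4)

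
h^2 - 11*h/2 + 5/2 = (h - 5)*(h - 1/2)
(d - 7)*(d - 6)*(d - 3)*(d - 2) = d^4 - 18*d^3 + 113*d^2 - 288*d + 252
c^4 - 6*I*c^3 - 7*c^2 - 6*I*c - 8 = (c - 4*I)*(c - 2*I)*(c - I)*(c + I)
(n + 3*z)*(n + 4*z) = n^2 + 7*n*z + 12*z^2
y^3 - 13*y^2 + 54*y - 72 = (y - 6)*(y - 4)*(y - 3)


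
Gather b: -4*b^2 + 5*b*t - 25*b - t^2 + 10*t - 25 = -4*b^2 + b*(5*t - 25) - t^2 + 10*t - 25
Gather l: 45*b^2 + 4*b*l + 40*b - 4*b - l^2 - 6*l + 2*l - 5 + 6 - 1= 45*b^2 + 36*b - l^2 + l*(4*b - 4)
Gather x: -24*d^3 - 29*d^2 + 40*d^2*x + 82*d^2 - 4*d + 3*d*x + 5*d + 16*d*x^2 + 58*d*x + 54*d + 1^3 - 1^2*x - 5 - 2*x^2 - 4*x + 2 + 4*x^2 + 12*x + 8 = -24*d^3 + 53*d^2 + 55*d + x^2*(16*d + 2) + x*(40*d^2 + 61*d + 7) + 6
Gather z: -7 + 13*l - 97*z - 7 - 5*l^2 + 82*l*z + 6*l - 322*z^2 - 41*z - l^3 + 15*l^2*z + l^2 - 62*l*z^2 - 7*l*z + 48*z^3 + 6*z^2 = -l^3 - 4*l^2 + 19*l + 48*z^3 + z^2*(-62*l - 316) + z*(15*l^2 + 75*l - 138) - 14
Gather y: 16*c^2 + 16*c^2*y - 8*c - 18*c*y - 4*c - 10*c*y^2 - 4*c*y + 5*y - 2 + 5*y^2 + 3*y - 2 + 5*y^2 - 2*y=16*c^2 - 12*c + y^2*(10 - 10*c) + y*(16*c^2 - 22*c + 6) - 4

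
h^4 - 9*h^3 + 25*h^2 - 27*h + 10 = (h - 5)*(h - 2)*(h - 1)^2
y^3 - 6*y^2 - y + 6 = (y - 6)*(y - 1)*(y + 1)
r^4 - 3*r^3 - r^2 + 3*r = r*(r - 3)*(r - 1)*(r + 1)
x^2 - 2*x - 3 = (x - 3)*(x + 1)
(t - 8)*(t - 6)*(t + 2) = t^3 - 12*t^2 + 20*t + 96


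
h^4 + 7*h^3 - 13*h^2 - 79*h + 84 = (h - 3)*(h - 1)*(h + 4)*(h + 7)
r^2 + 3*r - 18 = (r - 3)*(r + 6)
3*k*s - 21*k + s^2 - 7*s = (3*k + s)*(s - 7)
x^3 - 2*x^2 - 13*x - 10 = (x - 5)*(x + 1)*(x + 2)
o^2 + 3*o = o*(o + 3)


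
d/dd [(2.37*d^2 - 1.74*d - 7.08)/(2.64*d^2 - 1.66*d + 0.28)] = (0.659400000000002*d^2 + 38.7096*d - 12.24)/(6.9696*d^4 - 8.7648*d^3 + 4.234*d^2 - 0.9296*d + 0.0784)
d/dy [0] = 0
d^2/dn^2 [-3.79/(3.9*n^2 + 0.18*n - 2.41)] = (115.2918*n^2 + 5.32116*n - 3.79*(7.8*n + 0.18)*(15.6*n + 0.36) - 71.24442)/(3.9*n^2 + 0.18*n - 2.41)^3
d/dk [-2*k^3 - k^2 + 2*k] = -6*k^2 - 2*k + 2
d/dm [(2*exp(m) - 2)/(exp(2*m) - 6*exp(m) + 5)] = -2*exp(m)/(exp(2*m) - 10*exp(m) + 25)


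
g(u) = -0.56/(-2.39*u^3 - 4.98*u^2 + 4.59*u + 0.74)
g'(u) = -0.56*(7.17*u^2 + 9.96*u - 4.59)/(-2.39*u^3 - 4.98*u^2 + 4.59*u + 0.74)^2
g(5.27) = 0.00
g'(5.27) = -0.00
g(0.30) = -0.35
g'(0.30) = 0.21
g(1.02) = 0.24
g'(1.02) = -1.38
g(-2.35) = 0.09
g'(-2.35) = -0.15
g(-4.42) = -0.01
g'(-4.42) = -0.01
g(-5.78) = -0.00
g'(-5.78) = -0.00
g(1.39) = 0.06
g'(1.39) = -0.16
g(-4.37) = -0.01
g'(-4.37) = -0.01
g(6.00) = 0.00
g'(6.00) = -0.00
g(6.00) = 0.00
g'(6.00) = -0.00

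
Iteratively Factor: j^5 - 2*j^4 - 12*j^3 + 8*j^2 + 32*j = (j - 4)*(j^4 + 2*j^3 - 4*j^2 - 8*j) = (j - 4)*(j + 2)*(j^3 - 4*j) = (j - 4)*(j - 2)*(j + 2)*(j^2 + 2*j) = (j - 4)*(j - 2)*(j + 2)^2*(j)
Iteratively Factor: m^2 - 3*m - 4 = (m + 1)*(m - 4)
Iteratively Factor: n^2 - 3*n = (n)*(n - 3)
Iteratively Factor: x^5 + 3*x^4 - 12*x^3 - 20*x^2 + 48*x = (x + 3)*(x^4 - 12*x^2 + 16*x) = (x - 2)*(x + 3)*(x^3 + 2*x^2 - 8*x) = (x - 2)^2*(x + 3)*(x^2 + 4*x) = (x - 2)^2*(x + 3)*(x + 4)*(x)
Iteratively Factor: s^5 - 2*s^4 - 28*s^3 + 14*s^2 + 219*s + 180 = (s - 5)*(s^4 + 3*s^3 - 13*s^2 - 51*s - 36) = (s - 5)*(s - 4)*(s^3 + 7*s^2 + 15*s + 9) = (s - 5)*(s - 4)*(s + 3)*(s^2 + 4*s + 3) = (s - 5)*(s - 4)*(s + 3)^2*(s + 1)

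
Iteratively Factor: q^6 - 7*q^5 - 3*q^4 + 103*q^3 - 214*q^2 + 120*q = (q - 3)*(q^5 - 4*q^4 - 15*q^3 + 58*q^2 - 40*q) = (q - 3)*(q - 1)*(q^4 - 3*q^3 - 18*q^2 + 40*q) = (q - 3)*(q - 2)*(q - 1)*(q^3 - q^2 - 20*q) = q*(q - 3)*(q - 2)*(q - 1)*(q^2 - q - 20) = q*(q - 3)*(q - 2)*(q - 1)*(q + 4)*(q - 5)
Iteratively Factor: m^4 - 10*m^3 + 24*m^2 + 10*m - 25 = (m - 5)*(m^3 - 5*m^2 - m + 5) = (m - 5)*(m - 1)*(m^2 - 4*m - 5) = (m - 5)*(m - 1)*(m + 1)*(m - 5)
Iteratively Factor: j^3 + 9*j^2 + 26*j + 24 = (j + 2)*(j^2 + 7*j + 12) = (j + 2)*(j + 3)*(j + 4)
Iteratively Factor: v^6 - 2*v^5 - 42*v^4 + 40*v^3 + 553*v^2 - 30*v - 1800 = (v + 3)*(v^5 - 5*v^4 - 27*v^3 + 121*v^2 + 190*v - 600) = (v - 2)*(v + 3)*(v^4 - 3*v^3 - 33*v^2 + 55*v + 300) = (v - 2)*(v + 3)*(v + 4)*(v^3 - 7*v^2 - 5*v + 75) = (v - 5)*(v - 2)*(v + 3)*(v + 4)*(v^2 - 2*v - 15) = (v - 5)*(v - 2)*(v + 3)^2*(v + 4)*(v - 5)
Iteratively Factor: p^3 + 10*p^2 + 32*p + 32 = (p + 4)*(p^2 + 6*p + 8) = (p + 4)^2*(p + 2)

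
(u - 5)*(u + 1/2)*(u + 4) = u^3 - u^2/2 - 41*u/2 - 10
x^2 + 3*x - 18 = (x - 3)*(x + 6)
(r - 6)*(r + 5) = r^2 - r - 30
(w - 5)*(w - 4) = w^2 - 9*w + 20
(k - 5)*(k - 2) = k^2 - 7*k + 10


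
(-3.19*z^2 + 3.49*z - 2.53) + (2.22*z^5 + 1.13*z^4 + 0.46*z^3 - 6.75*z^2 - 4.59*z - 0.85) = 2.22*z^5 + 1.13*z^4 + 0.46*z^3 - 9.94*z^2 - 1.1*z - 3.38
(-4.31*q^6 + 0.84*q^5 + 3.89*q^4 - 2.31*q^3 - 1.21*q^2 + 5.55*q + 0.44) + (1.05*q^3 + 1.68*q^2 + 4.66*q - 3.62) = -4.31*q^6 + 0.84*q^5 + 3.89*q^4 - 1.26*q^3 + 0.47*q^2 + 10.21*q - 3.18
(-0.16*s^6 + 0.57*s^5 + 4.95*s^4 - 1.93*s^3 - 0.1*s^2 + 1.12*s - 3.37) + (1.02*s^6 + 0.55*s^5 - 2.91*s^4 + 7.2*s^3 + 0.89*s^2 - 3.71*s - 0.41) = 0.86*s^6 + 1.12*s^5 + 2.04*s^4 + 5.27*s^3 + 0.79*s^2 - 2.59*s - 3.78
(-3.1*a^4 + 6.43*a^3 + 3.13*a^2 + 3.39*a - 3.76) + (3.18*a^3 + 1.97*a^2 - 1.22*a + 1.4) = -3.1*a^4 + 9.61*a^3 + 5.1*a^2 + 2.17*a - 2.36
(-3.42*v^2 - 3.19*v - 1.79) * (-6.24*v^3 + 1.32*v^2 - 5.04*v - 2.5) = 21.3408*v^5 + 15.3912*v^4 + 24.1956*v^3 + 22.2648*v^2 + 16.9966*v + 4.475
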